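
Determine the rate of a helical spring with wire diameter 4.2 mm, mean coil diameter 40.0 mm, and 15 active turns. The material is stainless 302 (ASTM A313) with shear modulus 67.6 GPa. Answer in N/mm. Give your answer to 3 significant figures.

2.74 N/mm

k = Gd⁴/(8D³N_a) = (67.6×10³ × 4.2⁴) / (8 × 40.0³ × 15)
  = 2.10351e+07 / 7.68e+06 = 2.7389 N/mm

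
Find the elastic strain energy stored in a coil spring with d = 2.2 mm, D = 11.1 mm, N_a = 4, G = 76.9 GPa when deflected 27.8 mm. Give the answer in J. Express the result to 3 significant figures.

k = Gd⁴/(8D³N_a) = (76.9×10³)(2.2⁴)/(8·11.1³·4) = 41.162 N/mm
U = ½kδ² = 0.5 × 41.162 × 27.8² = 15906 N·mm = 15.906 J

15.9 J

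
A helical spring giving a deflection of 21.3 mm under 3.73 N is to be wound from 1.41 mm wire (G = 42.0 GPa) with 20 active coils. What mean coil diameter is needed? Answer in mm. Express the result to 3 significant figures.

18.1 mm

Required rate k = F/δ = 3.73/21.3 = 0.17512 N/mm
D = (Gd⁴/(8N_a·k))^(1/3) = (42.0×10³·1.41⁴/(8·20·0.17512))^(1/3)
  = (5924.84)^(1/3) = 18.0950 mm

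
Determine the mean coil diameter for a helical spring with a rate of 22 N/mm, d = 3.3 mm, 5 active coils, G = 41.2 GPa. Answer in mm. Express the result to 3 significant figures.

17.7 mm

D = (Gd⁴/(8N_a·k))^(1/3) = (41.2×10³·3.3⁴/(8·5·22))^(1/3)
  = (5552.27)^(1/3) = 17.7075 mm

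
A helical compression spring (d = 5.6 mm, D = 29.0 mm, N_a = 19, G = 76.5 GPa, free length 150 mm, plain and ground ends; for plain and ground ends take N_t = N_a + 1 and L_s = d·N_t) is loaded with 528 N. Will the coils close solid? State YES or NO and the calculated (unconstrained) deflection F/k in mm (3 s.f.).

k = Gd⁴/(8D³N_a) = (76.5×10³)(5.6⁴)/(8·29.0³·19) = 20.294 N/mm
N_t = 20; L_s = 5.6·20 = 112 mm; δ_solid = L₀ − L_s = 150 − 112 = 38 mm
δ = F/k = 528/20.294 = 26.017 mm
δ < δ_solid → spring does not go solid

NO, δ = 26.0 mm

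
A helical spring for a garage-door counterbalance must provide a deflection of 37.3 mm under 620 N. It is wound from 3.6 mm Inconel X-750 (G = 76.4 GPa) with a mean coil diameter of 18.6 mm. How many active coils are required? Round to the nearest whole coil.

15

Required rate k = F/δ = 620/37.3 = 16.622 N/mm
N_a = Gd⁴/(8D³k) = (76.4×10³ × 3.6⁴)/(8 × 18.6³ × 16.622)
    = 1.28323e+07 / 855681 = 15 → 15 coils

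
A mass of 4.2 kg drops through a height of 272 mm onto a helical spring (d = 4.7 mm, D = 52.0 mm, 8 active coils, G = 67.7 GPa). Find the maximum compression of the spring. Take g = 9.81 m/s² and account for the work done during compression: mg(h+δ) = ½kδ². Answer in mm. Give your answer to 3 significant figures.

90.2 mm

k = Gd⁴/(8D³N_a) = (67.7×10³)(4.7⁴)/(8·52.0³·8) = 3.671 N/mm
W = mg = 4.2 × 9.81 = 41.202 N
½kδ² − Wδ − Wh = 0 → δ = (W + √(W² + 2kWh))/k
δ = (41.202 + √(1697.6 + 82282.5))/3.671 = (41.202 + 289.79)/3.671 = 90.164 mm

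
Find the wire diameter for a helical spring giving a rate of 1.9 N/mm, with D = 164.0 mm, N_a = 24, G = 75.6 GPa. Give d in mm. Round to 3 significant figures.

12.1 mm

d = (8D³N_a·k / G)^(1/4) = (8·164.0³·24·1.9 / (75.6×10³))^0.25
  = (21285)^0.25 = 12.0786 mm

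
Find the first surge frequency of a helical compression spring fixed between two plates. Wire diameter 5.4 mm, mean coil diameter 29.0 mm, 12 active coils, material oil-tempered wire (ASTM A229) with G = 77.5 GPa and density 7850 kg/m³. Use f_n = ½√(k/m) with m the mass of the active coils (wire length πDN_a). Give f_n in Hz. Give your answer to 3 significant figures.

k = Gd⁴/(8D³N_a) = (77.5×10³)(5.4⁴)/(8·29.0³·12) = 28.146 N/mm = 28146 N/m
Wire length L = πDN_a = π·29.0·12 = 1093.3 mm
m = ρ·(πd²/4)·L = 7850 × 22.902×10⁻⁶ m² × 1.0933 m = 0.19655 kg
f_n = ½√(k/m) = 0.5·√(28146/0.19655) = 0.5·√(1.432e+05) = 189.21 Hz

189 Hz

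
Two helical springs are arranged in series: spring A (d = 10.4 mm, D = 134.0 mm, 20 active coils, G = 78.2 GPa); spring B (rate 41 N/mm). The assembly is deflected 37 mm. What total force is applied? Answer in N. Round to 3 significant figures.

k_A = Gd⁴/(8D³N_a) = (78.2×10³)(10.4⁴)/(8·134.0³·20) = 2.3763 N/mm
Series: 1/k_eq = 1/2.3763 + 1/41 = 0.44521; k_eq = 2.2461 N/mm
F = k_eq·δ = 2.2461·37 = 83.107 N

83.1 N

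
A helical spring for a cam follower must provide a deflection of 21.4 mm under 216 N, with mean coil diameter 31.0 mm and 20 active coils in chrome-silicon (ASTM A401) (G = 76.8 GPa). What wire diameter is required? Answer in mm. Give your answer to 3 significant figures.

Required rate k = F/δ = 216/21.4 = 10.093 N/mm
d = (8D³N_a·k / G)^(1/4) = (8·31.0³·20·10.093 / (76.8×10³))^0.25
  = (626.45)^0.25 = 5.0029 mm

5.00 mm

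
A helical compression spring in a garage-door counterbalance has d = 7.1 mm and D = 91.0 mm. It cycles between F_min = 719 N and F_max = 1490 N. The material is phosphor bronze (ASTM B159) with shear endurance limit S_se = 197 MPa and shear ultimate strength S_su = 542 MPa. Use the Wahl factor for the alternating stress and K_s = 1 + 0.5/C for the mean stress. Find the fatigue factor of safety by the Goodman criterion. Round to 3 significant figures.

0.360

C = D/d = 91.0/7.1 = 12.8169; K_W = (4C−1)/(4C−4)+0.615/C = 1.1115; K_s = 1+0.5/C = 1.0390
F_a = (F_max−F_min)/2 = 385.5 N; F_m = (F_max+F_min)/2 = 1104.5 N
τ_a = K_W·8F_aD/(πd³) = 1.1115 × 249.59 = 277.41 MPa
τ_m = K_s·8F_mD/(πd³) = 1.0390 × 715.11 = 743.01 MPa
Goodman: 1/n_f = τ_a/S_se + τ_m/S_su = 277.41/197 + 743.01/542 = 1.40817 + 1.37086 = 2.779
n_f = 1/2.779 = 0.3598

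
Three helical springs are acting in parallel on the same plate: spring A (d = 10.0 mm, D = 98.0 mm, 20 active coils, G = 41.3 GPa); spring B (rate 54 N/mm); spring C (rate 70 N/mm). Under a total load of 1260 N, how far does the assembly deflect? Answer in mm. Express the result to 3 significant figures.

k_A = Gd⁴/(8D³N_a) = (41.3×10³)(10.0⁴)/(8·98.0³·20) = 2.7425 N/mm
Parallel: k_eq = 2.7425 + 54 + 70 = 126.74 N/mm
δ = F/k_eq = 1260/126.74 = 9.9414 mm

9.94 mm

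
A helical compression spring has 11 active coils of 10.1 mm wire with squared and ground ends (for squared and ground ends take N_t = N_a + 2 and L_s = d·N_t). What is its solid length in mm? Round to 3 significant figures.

squared and ground ends: N_t = N_a + 2 = 11 + 2 = 13
L_s = d·N_t = 10.1 × 13 = 131.3 mm

131 mm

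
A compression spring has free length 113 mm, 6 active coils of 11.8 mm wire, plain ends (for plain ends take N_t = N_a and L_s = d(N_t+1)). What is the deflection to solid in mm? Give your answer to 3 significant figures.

N_t = 6; L_s = 11.8·7 = 82.6 mm
δ_solid = L₀ − L_s = 113 − 82.6 = 30.4 mm

30.4 mm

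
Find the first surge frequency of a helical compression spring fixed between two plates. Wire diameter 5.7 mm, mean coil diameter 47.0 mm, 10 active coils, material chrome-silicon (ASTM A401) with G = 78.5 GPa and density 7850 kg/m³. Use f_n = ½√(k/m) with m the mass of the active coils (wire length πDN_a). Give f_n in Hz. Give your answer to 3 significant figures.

k = Gd⁴/(8D³N_a) = (78.5×10³)(5.7⁴)/(8·47.0³·10) = 9.9767 N/mm = 9976.7 N/m
Wire length L = πDN_a = π·47.0·10 = 1476.5 mm
m = ρ·(πd²/4)·L = 7850 × 25.518×10⁻⁶ m² × 1.4765 m = 0.29577 kg
f_n = ½√(k/m) = 0.5·√(9976.7/0.29577) = 0.5·√(33731) = 91.83 Hz

91.8 Hz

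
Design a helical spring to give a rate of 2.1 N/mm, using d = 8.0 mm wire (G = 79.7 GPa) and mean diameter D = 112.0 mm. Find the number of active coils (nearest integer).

N_a = Gd⁴/(8D³k) = (79.7×10³ × 8.0⁴)/(8 × 112.0³ × 2.1)
    = 3.26451e+08 / 2.36028e+07 = 13.83 → 14 coils

14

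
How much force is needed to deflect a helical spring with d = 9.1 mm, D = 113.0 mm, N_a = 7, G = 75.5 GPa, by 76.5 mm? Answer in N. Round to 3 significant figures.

490 N

k = Gd⁴/(8D³N_a) = (75.5×10³)(9.1⁴)/(8·113.0³·7) = 6.4075 N/mm
F = k·δ = 6.4075 × 76.5 = 490.17 N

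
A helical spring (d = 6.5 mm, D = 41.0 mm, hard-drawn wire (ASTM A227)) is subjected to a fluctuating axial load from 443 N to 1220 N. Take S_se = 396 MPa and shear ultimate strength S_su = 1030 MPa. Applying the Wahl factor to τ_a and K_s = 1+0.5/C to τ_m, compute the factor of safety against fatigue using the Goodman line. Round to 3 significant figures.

1.26

C = D/d = 41.0/6.5 = 6.3077; K_W = (4C−1)/(4C−4)+0.615/C = 1.2388; K_s = 1+0.5/C = 1.0793
F_a = (F_max−F_min)/2 = 388.5 N; F_m = (F_max+F_min)/2 = 831.5 N
τ_a = K_W·8F_aD/(πd³) = 1.2388 × 147.7 = 182.97 MPa
τ_m = K_s·8F_mD/(πd³) = 1.0793 × 316.12 = 341.17 MPa
Goodman: 1/n_f = τ_a/S_se + τ_m/S_su = 182.97/396 + 341.17/1030 = 0.46204 + 0.33124 = 0.79328
n_f = 1/0.79328 = 1.261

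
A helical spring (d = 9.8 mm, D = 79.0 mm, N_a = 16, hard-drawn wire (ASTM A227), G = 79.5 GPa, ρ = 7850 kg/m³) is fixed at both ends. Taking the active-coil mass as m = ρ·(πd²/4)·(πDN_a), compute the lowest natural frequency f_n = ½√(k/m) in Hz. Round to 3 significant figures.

k = Gd⁴/(8D³N_a) = (79.5×10³)(9.8⁴)/(8·79.0³·16) = 11.619 N/mm = 11619 N/m
Wire length L = πDN_a = π·79.0·16 = 3971 mm
m = ρ·(πd²/4)·L = 7850 × 75.43×10⁻⁶ m² × 3.971 m = 2.3513 kg
f_n = ½√(k/m) = 0.5·√(11619/2.3513) = 0.5·√(4941.6) = 35.148 Hz

35.1 Hz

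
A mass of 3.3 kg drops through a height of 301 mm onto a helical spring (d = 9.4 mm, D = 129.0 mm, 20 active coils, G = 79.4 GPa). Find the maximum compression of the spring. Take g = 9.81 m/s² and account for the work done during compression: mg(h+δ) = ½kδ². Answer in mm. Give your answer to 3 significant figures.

k = Gd⁴/(8D³N_a) = (79.4×10³)(9.4⁴)/(8·129.0³·20) = 1.8049 N/mm
W = mg = 3.3 × 9.81 = 32.373 N
½kδ² − Wδ − Wh = 0 → δ = (W + √(W² + 2kWh))/k
δ = (32.373 + √(1048 + 35174))/1.8049 = (32.373 + 190.32)/1.8049 = 123.39 mm

123 mm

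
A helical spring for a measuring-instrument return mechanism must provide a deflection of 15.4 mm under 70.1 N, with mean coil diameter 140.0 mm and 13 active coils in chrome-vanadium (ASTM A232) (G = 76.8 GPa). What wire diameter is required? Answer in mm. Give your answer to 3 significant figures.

Required rate k = F/δ = 70.1/15.4 = 4.5519 N/mm
d = (8D³N_a·k / G)^(1/4) = (8·140.0³·13·4.5519 / (76.8×10³))^0.25
  = (16914)^0.25 = 11.4042 mm

11.4 mm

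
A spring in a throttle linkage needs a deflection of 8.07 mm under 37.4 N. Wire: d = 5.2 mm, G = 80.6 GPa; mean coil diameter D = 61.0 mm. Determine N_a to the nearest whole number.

Required rate k = F/δ = 37.4/8.07 = 4.6344 N/mm
N_a = Gd⁴/(8D³k) = (80.6×10³ × 5.2⁴)/(8 × 61.0³ × 4.6344)
    = 5.89316e+07 / 8.41545e+06 = 7.003 → 7 coils

7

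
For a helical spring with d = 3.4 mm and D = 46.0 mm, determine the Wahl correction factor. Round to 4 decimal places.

1.1053

C = D/d = 46.0/3.4 = 13.5294
K_W = (4C−1)/(4C−4) + 0.615/C = 53.118/50.118 + 0.0455 = 1.1053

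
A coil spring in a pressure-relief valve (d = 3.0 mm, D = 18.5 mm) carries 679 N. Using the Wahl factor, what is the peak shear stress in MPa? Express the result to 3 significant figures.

1470 MPa

Spring index C = D/d = 18.5/3.0 = 6.1667
K_W = (4C−1)/(4C−4) + 0.615/C = 23.667/20.667 + 0.0997 = 1.2449
τ₀ = 8FD/(πd³) = 8·679·18.5/(π·3.0³) = 100492/84.823 = 1184.7 MPa
τ_max = K·τ₀ = 1.2449 × 1184.7 = 1474.9 MPa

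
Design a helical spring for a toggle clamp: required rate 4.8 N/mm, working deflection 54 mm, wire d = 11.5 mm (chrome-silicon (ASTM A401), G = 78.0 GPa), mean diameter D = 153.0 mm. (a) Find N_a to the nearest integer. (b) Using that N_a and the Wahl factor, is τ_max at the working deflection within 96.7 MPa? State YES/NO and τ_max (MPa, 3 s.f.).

N_a = Gd⁴/(8D³k) = (78.0×10³)(11.5⁴)/(8·153.0³·4.8) = 9.919 → N_a = 10
Actual rate k = Gd⁴/(8D³·10) = 4.7613 N/mm
Working load F = kδ = 4.7613·54 = 257.11 N
C = 153.0/11.5 = 13.3043; K_W = (4C−1)/(4C−4)+0.615/C = 1.1072
τ_max = K_W·8FD/(πd³) = 1.1072·65.865 = 72.924 MPa
τ_max ≤ 96.7 MPa → acceptable

(a) 10 coils; (b) YES, τ_max = 72.9 MPa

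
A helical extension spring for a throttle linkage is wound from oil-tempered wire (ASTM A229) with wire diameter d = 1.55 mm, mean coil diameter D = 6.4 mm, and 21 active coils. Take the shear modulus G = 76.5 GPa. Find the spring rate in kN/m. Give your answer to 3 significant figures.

10.0 kN/m

k = Gd⁴/(8D³N_a) = (76.5×10³ × 1.55⁴) / (8 × 6.4³ × 21)
  = 441558 / 44040.2 = 10.026 N/mm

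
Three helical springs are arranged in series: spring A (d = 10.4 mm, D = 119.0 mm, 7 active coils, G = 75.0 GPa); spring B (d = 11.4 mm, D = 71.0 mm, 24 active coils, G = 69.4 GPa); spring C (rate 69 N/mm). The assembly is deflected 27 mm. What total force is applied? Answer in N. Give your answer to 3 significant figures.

149 N

k_A = Gd⁴/(8D³N_a) = (75.0×10³)(10.4⁴)/(8·119.0³·7) = 9.2975 N/mm
k_B = Gd⁴/(8D³N_a) = (69.4×10³)(11.4⁴)/(8·71.0³·24) = 17.057 N/mm
Series: 1/k_eq = 1/9.2975 + 1/17.057 + 1/69 = 0.18068; k_eq = 5.5348 N/mm
F = k_eq·δ = 5.5348·27 = 149.44 N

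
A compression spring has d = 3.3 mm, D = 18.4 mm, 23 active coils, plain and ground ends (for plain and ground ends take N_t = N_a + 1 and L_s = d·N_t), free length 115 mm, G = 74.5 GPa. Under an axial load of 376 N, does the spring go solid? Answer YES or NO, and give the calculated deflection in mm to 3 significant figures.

YES, δ = 48.8 mm

k = Gd⁴/(8D³N_a) = (74.5×10³)(3.3⁴)/(8·18.4³·23) = 7.708 N/mm
N_t = 24; L_s = 3.3·24 = 79.2 mm; δ_solid = L₀ − L_s = 115 − 79.2 = 35.8 mm
δ = F/k = 376/7.708 = 48.781 mm
δ ≥ δ_solid → spring goes solid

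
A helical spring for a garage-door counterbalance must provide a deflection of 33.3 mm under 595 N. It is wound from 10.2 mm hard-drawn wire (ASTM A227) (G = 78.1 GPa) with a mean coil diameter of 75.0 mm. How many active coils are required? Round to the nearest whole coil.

Required rate k = F/δ = 595/33.3 = 17.868 N/mm
N_a = Gd⁴/(8D³k) = (78.1×10³ × 10.2⁴)/(8 × 75.0³ × 17.868)
    = 8.4538e+08 / 6.03041e+07 = 14.02 → 14 coils

14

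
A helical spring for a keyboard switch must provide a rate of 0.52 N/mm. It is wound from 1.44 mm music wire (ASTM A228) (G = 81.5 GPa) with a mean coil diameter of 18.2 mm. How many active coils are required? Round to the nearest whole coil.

14

N_a = Gd⁴/(8D³k) = (81.5×10³ × 1.44⁴)/(8 × 18.2³ × 0.52)
    = 350435 / 25078.8 = 13.97 → 14 coils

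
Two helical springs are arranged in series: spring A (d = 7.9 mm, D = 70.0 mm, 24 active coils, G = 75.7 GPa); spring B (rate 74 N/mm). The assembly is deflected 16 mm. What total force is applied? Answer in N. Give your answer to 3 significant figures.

67.5 N

k_A = Gd⁴/(8D³N_a) = (75.7×10³)(7.9⁴)/(8·70.0³·24) = 4.4772 N/mm
Series: 1/k_eq = 1/4.4772 + 1/74 = 0.23687; k_eq = 4.2218 N/mm
F = k_eq·δ = 4.2218·16 = 67.549 N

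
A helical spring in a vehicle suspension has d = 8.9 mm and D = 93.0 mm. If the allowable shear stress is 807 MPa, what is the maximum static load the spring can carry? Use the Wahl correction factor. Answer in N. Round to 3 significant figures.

2110 N

C = D/d = 93.0/8.9 = 10.4494
K_W = (4C−1)/(4C−4) + 0.615/C = 40.798/37.798 + 0.0589 = 1.1382
τ_max = K·8FD/(πd³) → F_max = τ_allow·πd³/(8DK)
F_max = 807·π·8.9³/(8·93.0·1.1382) = 1.7873e+06/846.84 = 2110.5 N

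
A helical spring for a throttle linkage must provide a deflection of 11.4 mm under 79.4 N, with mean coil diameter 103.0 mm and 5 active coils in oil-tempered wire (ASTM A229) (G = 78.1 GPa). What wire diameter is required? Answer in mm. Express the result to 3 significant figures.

7.90 mm

Required rate k = F/δ = 79.4/11.4 = 6.9649 N/mm
d = (8D³N_a·k / G)^(1/4) = (8·103.0³·5·6.9649 / (78.1×10³))^0.25
  = (3898)^0.25 = 7.9015 mm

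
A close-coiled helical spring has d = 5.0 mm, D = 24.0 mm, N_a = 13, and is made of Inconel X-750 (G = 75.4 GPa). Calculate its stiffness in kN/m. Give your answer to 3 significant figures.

k = Gd⁴/(8D³N_a) = (75.4×10³ × 5.0⁴) / (8 × 24.0³ × 13)
  = 4.7125e+07 / 1.4377e+06 = 32.778 N/mm

32.8 kN/m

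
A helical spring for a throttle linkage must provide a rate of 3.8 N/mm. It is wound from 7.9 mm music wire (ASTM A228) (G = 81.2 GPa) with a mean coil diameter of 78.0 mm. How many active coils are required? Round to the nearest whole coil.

N_a = Gd⁴/(8D³k) = (81.2×10³ × 7.9⁴)/(8 × 78.0³ × 3.8)
    = 3.16275e+08 / 1.44264e+07 = 21.92 → 22 coils

22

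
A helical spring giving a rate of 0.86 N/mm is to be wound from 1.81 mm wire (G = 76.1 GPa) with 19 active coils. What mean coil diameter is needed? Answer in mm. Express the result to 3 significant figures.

18.4 mm

D = (Gd⁴/(8N_a·k))^(1/3) = (76.1×10³·1.81⁴/(8·19·0.86))^(1/3)
  = (6248.23)^(1/3) = 18.4184 mm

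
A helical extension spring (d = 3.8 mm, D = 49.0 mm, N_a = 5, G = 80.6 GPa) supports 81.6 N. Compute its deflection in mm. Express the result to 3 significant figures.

22.8 mm

k = Gd⁴/(8D³N_a) = (80.6×10³)(3.8⁴)/(8·49.0³·5) = 3.5713 N/mm
δ = F/k = 81.6 / 3.5713 = 22.849 mm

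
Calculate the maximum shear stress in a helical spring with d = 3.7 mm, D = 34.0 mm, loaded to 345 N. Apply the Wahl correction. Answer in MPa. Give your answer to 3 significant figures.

Spring index C = D/d = 34.0/3.7 = 9.1892
K_W = (4C−1)/(4C−4) + 0.615/C = 35.757/32.757 + 0.0669 = 1.1585
τ₀ = 8FD/(πd³) = 8·345·34.0/(π·3.7³) = 93840/159.13 = 589.7 MPa
τ_max = K·τ₀ = 1.1585 × 589.7 = 683.18 MPa

683 MPa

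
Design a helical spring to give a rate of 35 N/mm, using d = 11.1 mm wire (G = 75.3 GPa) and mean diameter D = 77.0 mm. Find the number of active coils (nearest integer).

N_a = Gd⁴/(8D³k) = (75.3×10³ × 11.1⁴)/(8 × 77.0³ × 35)
    = 1.14311e+09 / 1.27829e+08 = 8.942 → 9 coils

9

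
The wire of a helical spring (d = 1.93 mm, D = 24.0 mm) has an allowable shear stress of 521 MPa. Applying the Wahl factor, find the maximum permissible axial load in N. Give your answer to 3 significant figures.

55.0 N

C = D/d = 24.0/1.93 = 12.4352
K_W = (4C−1)/(4C−4) + 0.615/C = 48.741/45.741 + 0.0495 = 1.1150
τ_max = K·8FD/(πd³) → F_max = τ_allow·πd³/(8DK)
F_max = 521·π·1.93³/(8·24.0·1.1150) = 11767/214.09 = 54.963 N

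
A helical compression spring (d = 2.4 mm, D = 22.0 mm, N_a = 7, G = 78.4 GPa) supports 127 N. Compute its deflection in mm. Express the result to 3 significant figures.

k = Gd⁴/(8D³N_a) = (78.4×10³)(2.4⁴)/(8·22.0³·7) = 4.3622 N/mm
δ = F/k = 127 / 4.3622 = 29.114 mm

29.1 mm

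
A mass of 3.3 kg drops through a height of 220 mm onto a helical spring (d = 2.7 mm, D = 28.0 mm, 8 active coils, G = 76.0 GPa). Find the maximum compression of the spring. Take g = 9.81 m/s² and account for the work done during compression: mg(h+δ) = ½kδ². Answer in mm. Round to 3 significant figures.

82.5 mm

k = Gd⁴/(8D³N_a) = (76.0×10³)(2.7⁴)/(8·28.0³·8) = 2.8748 N/mm
W = mg = 3.3 × 9.81 = 32.373 N
½kδ² − Wδ − Wh = 0 → δ = (W + √(W² + 2kWh))/k
δ = (32.373 + √(1048 + 40949.7))/2.8748 = (32.373 + 204.93)/2.8748 = 82.546 mm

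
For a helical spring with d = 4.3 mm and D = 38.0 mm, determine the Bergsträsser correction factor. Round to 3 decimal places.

C = D/d = 38.0/4.3 = 8.8372
K_B = (4C+2)/(4C−3) = 37.349/32.349 = 1.1546

1.155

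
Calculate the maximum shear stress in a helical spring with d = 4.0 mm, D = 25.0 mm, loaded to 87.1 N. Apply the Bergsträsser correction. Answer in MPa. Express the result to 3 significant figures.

106 MPa

Spring index C = D/d = 25.0/4.0 = 6.2500
K_B = (4C+2)/(4C−3) = 27.000/22.000 = 1.2273
τ₀ = 8FD/(πd³) = 8·87.1·25.0/(π·4.0³) = 17420/201.06 = 86.64 MPa
τ_max = K·τ₀ = 1.2273 × 86.64 = 106.33 MPa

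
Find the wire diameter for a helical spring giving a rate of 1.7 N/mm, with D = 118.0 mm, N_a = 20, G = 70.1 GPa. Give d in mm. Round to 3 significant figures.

8.94 mm

d = (8D³N_a·k / G)^(1/4) = (8·118.0³·20·1.7 / (70.1×10³))^0.25
  = (6375.2)^0.25 = 8.9356 mm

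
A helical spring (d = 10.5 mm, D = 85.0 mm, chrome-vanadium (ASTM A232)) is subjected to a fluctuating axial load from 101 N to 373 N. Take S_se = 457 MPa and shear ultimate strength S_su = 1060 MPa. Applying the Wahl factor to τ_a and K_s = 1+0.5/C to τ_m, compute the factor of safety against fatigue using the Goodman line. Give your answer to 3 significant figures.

C = D/d = 85.0/10.5 = 8.0952; K_W = (4C−1)/(4C−4)+0.615/C = 1.1817; K_s = 1+0.5/C = 1.0618
F_a = (F_max−F_min)/2 = 136 N; F_m = (F_max+F_min)/2 = 237 N
τ_a = K_W·8F_aD/(πd³) = 1.1817 × 25.429 = 30.049 MPa
τ_m = K_s·8F_mD/(πd³) = 1.0618 × 44.314 = 47.051 MPa
Goodman: 1/n_f = τ_a/S_se + τ_m/S_su = 30.049/457 + 47.051/1060 = 0.06575 + 0.04439 = 0.11014
n_f = 1/0.11014 = 9.079

9.08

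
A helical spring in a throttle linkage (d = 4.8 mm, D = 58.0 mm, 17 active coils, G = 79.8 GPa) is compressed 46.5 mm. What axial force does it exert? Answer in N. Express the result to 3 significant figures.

k = Gd⁴/(8D³N_a) = (79.8×10³)(4.8⁴)/(8·58.0³·17) = 1.5964 N/mm
F = k·δ = 1.5964 × 46.5 = 74.233 N

74.2 N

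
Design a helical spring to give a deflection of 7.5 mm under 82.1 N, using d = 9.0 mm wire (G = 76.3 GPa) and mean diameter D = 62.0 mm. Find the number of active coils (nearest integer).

24

Required rate k = F/δ = 82.1/7.5 = 10.947 N/mm
N_a = Gd⁴/(8D³k) = (76.3×10³ × 9.0⁴)/(8 × 62.0³ × 10.947)
    = 5.00604e+08 / 2.08712e+07 = 23.99 → 24 coils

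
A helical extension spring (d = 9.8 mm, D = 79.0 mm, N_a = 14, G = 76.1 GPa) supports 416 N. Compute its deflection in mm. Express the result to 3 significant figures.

k = Gd⁴/(8D³N_a) = (76.1×10³)(9.8⁴)/(8·79.0³·14) = 12.711 N/mm
δ = F/k = 416 / 12.711 = 32.727 mm

32.7 mm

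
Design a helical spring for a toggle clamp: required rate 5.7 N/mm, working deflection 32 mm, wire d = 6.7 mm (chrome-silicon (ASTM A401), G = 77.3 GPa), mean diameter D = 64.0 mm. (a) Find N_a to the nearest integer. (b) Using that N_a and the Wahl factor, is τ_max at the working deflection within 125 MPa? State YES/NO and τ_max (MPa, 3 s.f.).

(a) 13 coils; (b) YES, τ_max = 114 MPa

N_a = Gd⁴/(8D³k) = (77.3×10³)(6.7⁴)/(8·64.0³·5.7) = 13.03 → N_a = 13
Actual rate k = Gd⁴/(8D³·13) = 5.7135 N/mm
Working load F = kδ = 5.7135·32 = 182.83 N
C = 64.0/6.7 = 9.5522; K_W = (4C−1)/(4C−4)+0.615/C = 1.1521
τ_max = K_W·8FD/(πd³) = 1.1521·99.072 = 114.14 MPa
τ_max ≤ 125 MPa → acceptable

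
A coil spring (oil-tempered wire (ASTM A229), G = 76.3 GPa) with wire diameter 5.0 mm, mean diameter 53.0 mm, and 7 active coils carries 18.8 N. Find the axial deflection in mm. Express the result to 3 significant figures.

3.29 mm

k = Gd⁴/(8D³N_a) = (76.3×10³)(5.0⁴)/(8·53.0³·7) = 5.7199 N/mm
δ = F/k = 18.8 / 5.7199 = 3.2868 mm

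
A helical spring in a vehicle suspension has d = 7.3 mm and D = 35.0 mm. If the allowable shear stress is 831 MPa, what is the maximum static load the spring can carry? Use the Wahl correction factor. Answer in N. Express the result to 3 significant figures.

2740 N

C = D/d = 35.0/7.3 = 4.7945
K_W = (4C−1)/(4C−4) + 0.615/C = 18.178/15.178 + 0.1283 = 1.3259
τ_max = K·8FD/(πd³) → F_max = τ_allow·πd³/(8DK)
F_max = 831·π·7.3³/(8·35.0·1.3259) = 1.0156e+06/371.26 = 2735.5 N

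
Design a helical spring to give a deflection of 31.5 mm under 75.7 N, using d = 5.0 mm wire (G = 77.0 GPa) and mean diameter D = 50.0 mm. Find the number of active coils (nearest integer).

20

Required rate k = F/δ = 75.7/31.5 = 2.4032 N/mm
N_a = Gd⁴/(8D³k) = (77.0×10³ × 5.0⁴)/(8 × 50.0³ × 2.4032)
    = 4.8125e+07 / 2.40317e+06 = 20.03 → 20 coils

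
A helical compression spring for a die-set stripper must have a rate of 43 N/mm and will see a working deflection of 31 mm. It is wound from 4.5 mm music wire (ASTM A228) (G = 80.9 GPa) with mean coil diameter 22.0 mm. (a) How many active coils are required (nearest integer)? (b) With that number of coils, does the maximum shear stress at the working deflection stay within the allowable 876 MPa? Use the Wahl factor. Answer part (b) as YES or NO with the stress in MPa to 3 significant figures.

(a) 9 coils; (b) NO, τ_max = 1090 MPa

N_a = Gd⁴/(8D³k) = (80.9×10³)(4.5⁴)/(8·22.0³·43) = 9.057 → N_a = 9
Actual rate k = Gd⁴/(8D³·9) = 43.271 N/mm
Working load F = kδ = 43.271·31 = 1341.4 N
C = 22.0/4.5 = 4.8889; K_W = (4C−1)/(4C−4)+0.615/C = 1.3187
τ_max = K_W·8FD/(πd³) = 1.3187·824.68 = 1087.5 MPa
τ_max > 876 MPa → exceeds allowable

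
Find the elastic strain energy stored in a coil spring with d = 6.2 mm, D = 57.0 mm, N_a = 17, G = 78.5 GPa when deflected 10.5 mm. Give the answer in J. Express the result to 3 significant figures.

0.254 J

k = Gd⁴/(8D³N_a) = (78.5×10³)(6.2⁴)/(8·57.0³·17) = 4.6055 N/mm
U = ½kδ² = 0.5 × 4.6055 × 10.5² = 253.88 N·mm = 0.25388 J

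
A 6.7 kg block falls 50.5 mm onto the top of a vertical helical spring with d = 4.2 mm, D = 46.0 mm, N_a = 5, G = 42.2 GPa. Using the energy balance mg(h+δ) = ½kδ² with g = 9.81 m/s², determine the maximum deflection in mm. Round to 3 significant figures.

k = Gd⁴/(8D³N_a) = (42.2×10³)(4.2⁴)/(8·46.0³·5) = 3.3727 N/mm
W = mg = 6.7 × 9.81 = 65.727 N
½kδ² − Wδ − Wh = 0 → δ = (W + √(W² + 2kWh))/k
δ = (65.727 + √(4320 + 22389.3))/3.3727 = (65.727 + 163.43)/3.3727 = 67.945 mm

67.9 mm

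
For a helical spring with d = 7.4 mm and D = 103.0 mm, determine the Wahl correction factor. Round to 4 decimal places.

C = D/d = 103.0/7.4 = 13.9189
K_W = (4C−1)/(4C−4) + 0.615/C = 54.676/51.676 + 0.0442 = 1.1022

1.1022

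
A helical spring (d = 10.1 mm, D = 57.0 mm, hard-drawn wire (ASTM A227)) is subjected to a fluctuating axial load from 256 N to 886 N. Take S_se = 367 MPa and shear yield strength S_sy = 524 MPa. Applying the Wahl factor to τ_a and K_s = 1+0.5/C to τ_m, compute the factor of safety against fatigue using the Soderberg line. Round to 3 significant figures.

3.12

C = D/d = 57.0/10.1 = 5.6436; K_W = (4C−1)/(4C−4)+0.615/C = 1.2705; K_s = 1+0.5/C = 1.0886
F_a = (F_max−F_min)/2 = 315 N; F_m = (F_max+F_min)/2 = 571 N
τ_a = K_W·8F_aD/(πd³) = 1.2705 × 44.377 = 56.381 MPa
τ_m = K_s·8F_mD/(πd³) = 1.0886 × 80.443 = 87.57 MPa
Soderberg: 1/n_f = τ_a/S_se + τ_m/S_sy = 56.381/367 + 87.57/524 = 0.15363 + 0.16712 = 0.32074
n_f = 1/0.32074 = 3.118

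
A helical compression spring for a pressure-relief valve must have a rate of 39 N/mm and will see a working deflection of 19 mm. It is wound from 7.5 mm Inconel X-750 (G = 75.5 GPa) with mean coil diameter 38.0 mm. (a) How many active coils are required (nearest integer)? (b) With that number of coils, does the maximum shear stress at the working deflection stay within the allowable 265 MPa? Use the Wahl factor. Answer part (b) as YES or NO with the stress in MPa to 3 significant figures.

(a) 14 coils; (b) YES, τ_max = 221 MPa

N_a = Gd⁴/(8D³k) = (75.5×10³)(7.5⁴)/(8·38.0³·39) = 13.95 → N_a = 14
Actual rate k = Gd⁴/(8D³·14) = 38.871 N/mm
Working load F = kδ = 38.871·19 = 738.54 N
C = 38.0/7.5 = 5.0667; K_W = (4C−1)/(4C−4)+0.615/C = 1.3058
τ_max = K_W·8FD/(πd³) = 1.3058·169.4 = 221.21 MPa
τ_max ≤ 265 MPa → acceptable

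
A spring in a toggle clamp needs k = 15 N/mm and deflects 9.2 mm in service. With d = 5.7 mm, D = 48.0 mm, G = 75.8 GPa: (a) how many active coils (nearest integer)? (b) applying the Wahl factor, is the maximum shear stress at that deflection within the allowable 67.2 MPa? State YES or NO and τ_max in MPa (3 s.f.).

N_a = Gd⁴/(8D³k) = (75.8×10³)(5.7⁴)/(8·48.0³·15) = 6.029 → N_a = 6
Actual rate k = Gd⁴/(8D³·6) = 15.073 N/mm
Working load F = kδ = 15.073·9.2 = 138.67 N
C = 48.0/5.7 = 8.4211; K_W = (4C−1)/(4C−4)+0.615/C = 1.1741
τ_max = K_W·8FD/(πd³) = 1.1741·91.527 = 107.46 MPa
τ_max > 67.2 MPa → exceeds allowable

(a) 6 coils; (b) NO, τ_max = 107 MPa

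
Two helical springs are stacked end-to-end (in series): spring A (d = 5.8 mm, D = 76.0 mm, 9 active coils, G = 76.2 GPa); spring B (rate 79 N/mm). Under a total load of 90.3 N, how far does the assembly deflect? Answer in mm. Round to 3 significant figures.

34.2 mm

k_A = Gd⁴/(8D³N_a) = (76.2×10³)(5.8⁴)/(8·76.0³·9) = 2.7283 N/mm
Series: 1/k_eq = 1/2.7283 + 1/79 = 0.37919; k_eq = 2.6372 N/mm
δ = F/k_eq = 90.3/2.6372 = 34.24 mm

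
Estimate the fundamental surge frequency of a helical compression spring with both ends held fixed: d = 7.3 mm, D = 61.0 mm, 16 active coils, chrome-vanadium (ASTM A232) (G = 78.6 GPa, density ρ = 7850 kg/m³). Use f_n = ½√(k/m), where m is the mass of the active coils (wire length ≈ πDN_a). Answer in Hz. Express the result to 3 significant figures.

k = Gd⁴/(8D³N_a) = (78.6×10³)(7.3⁴)/(8·61.0³·16) = 7.6827 N/mm = 7682.7 N/m
Wire length L = πDN_a = π·61.0·16 = 3066.2 mm
m = ρ·(πd²/4)·L = 7850 × 41.854×10⁻⁶ m² × 3.0662 m = 1.0074 kg
f_n = ½√(k/m) = 0.5·√(7682.7/1.0074) = 0.5·√(7626.2) = 43.664 Hz

43.7 Hz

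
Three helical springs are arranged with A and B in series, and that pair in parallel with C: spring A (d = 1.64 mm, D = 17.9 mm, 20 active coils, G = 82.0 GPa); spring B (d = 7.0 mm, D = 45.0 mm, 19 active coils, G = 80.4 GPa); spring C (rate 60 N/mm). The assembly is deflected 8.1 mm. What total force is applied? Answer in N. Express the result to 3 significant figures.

491 N

k_A = Gd⁴/(8D³N_a) = (82.0×10³)(1.64⁴)/(8·17.9³·20) = 0.64641 N/mm
k_B = Gd⁴/(8D³N_a) = (80.4×10³)(7.0⁴)/(8·45.0³·19) = 13.937 N/mm
Springs A,B series: k_AB = 1/(1/0.64641+1/13.937) = 0.61776 N/mm; parallel with C: k_eq = 0.61776+60 = 60.618 N/mm
F = k_eq·δ = 60.618·8.1 = 491 N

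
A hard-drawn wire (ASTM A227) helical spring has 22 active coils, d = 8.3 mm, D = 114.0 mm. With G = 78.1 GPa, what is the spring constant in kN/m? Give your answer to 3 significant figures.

1.42 kN/m

k = Gd⁴/(8D³N_a) = (78.1×10³ × 8.3⁴) / (8 × 114.0³ × 22)
  = 3.70649e+08 / 2.60752e+08 = 1.4215 N/mm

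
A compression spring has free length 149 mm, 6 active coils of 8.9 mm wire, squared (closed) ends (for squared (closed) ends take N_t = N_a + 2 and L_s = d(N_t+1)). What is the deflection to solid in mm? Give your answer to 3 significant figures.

N_t = 8; L_s = 8.9·9 = 80.1 mm
δ_solid = L₀ − L_s = 149 − 80.1 = 68.9 mm

68.9 mm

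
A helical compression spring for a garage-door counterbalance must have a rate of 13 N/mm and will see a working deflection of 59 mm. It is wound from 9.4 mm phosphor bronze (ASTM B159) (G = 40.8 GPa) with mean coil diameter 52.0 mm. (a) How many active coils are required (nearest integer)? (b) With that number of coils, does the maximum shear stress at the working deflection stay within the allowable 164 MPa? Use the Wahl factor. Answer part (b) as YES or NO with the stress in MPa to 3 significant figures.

(a) 22 coils; (b) YES, τ_max = 155 MPa

N_a = Gd⁴/(8D³k) = (40.8×10³)(9.4⁴)/(8·52.0³·13) = 21.78 → N_a = 22
Actual rate k = Gd⁴/(8D³·22) = 12.872 N/mm
Working load F = kδ = 12.872·59 = 759.45 N
C = 52.0/9.4 = 5.5319; K_W = (4C−1)/(4C−4)+0.615/C = 1.2767
τ_max = K_W·8FD/(πd³) = 1.2767·121.08 = 154.57 MPa
τ_max ≤ 164 MPa → acceptable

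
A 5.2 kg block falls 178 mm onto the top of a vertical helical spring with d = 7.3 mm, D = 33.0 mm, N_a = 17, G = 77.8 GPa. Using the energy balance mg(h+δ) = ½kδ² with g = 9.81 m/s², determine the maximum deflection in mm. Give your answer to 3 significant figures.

21.2 mm

k = Gd⁴/(8D³N_a) = (77.8×10³)(7.3⁴)/(8·33.0³·17) = 45.205 N/mm
W = mg = 5.2 × 9.81 = 51.012 N
½kδ² − Wδ − Wh = 0 → δ = (W + √(W² + 2kWh))/k
δ = (51.012 + √(2602.2 + 820942))/45.205 = (51.012 + 907.49)/45.205 = 21.203 mm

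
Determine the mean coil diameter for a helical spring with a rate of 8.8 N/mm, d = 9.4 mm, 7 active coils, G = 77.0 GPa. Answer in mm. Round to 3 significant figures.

107 mm

D = (Gd⁴/(8N_a·k))^(1/3) = (77.0×10³·9.4⁴/(8·7·8.8))^(1/3)
  = (1.21992e+06)^(1/3) = 106.8506 mm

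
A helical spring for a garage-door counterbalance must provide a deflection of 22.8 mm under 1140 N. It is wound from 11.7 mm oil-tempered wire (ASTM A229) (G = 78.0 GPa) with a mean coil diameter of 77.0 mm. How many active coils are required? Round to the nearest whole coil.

Required rate k = F/δ = 1140/22.8 = 50 N/mm
N_a = Gd⁴/(8D³k) = (78.0×10³ × 11.7⁴)/(8 × 77.0³ × 50)
    = 1.46163e+09 / 1.82613e+08 = 8.004 → 8 coils

8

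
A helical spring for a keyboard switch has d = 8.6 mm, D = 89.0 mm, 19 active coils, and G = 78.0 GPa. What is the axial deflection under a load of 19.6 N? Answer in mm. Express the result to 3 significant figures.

4.92 mm

k = Gd⁴/(8D³N_a) = (78.0×10³)(8.6⁴)/(8·89.0³·19) = 3.9818 N/mm
δ = F/k = 19.6 / 3.9818 = 4.9224 mm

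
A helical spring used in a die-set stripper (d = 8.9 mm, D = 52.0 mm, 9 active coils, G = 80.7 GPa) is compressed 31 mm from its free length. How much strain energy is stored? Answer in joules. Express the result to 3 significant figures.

24.0 J

k = Gd⁴/(8D³N_a) = (80.7×10³)(8.9⁴)/(8·52.0³·9) = 50.014 N/mm
U = ½kδ² = 0.5 × 50.014 × 31² = 24032 N·mm = 24.032 J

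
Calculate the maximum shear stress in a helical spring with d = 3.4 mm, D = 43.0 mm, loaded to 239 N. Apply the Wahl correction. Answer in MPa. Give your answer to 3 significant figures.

Spring index C = D/d = 43.0/3.4 = 12.6471
K_W = (4C−1)/(4C−4) + 0.615/C = 49.588/46.588 + 0.0486 = 1.1130
τ₀ = 8FD/(πd³) = 8·239·43.0/(π·3.4³) = 82216/123.48 = 665.84 MPa
τ_max = K·τ₀ = 1.1130 × 665.84 = 741.09 MPa

741 MPa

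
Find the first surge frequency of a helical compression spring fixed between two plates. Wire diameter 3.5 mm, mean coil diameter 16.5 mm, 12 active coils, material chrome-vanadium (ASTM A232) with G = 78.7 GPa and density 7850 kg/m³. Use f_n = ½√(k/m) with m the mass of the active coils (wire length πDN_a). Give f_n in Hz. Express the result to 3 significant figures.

382 Hz

k = Gd⁴/(8D³N_a) = (78.7×10³)(3.5⁴)/(8·16.5³·12) = 27.386 N/mm = 27386 N/m
Wire length L = πDN_a = π·16.5·12 = 622.04 mm
m = ρ·(πd²/4)·L = 7850 × 9.6211×10⁻⁶ m² × 0.62204 m = 0.04698 kg
f_n = ½√(k/m) = 0.5·√(27386/0.04698) = 0.5·√(5.8293e+05) = 381.75 Hz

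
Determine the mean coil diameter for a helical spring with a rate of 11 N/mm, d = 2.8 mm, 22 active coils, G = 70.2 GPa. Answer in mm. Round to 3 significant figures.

13.1 mm

D = (Gd⁴/(8N_a·k))^(1/3) = (70.2×10³·2.8⁴/(8·22·11))^(1/3)
  = (2228.76)^(1/3) = 13.0623 mm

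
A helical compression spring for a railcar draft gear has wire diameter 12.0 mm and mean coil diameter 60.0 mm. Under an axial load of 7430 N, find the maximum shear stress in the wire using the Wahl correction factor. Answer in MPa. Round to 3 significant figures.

Spring index C = D/d = 60.0/12.0 = 5.0000
K_W = (4C−1)/(4C−4) + 0.615/C = 19.000/16.000 + 0.1230 = 1.3105
τ₀ = 8FD/(πd³) = 8·7430·60.0/(π·12.0³) = 3.5664e+06/5428.7 = 656.96 MPa
τ_max = K·τ₀ = 1.3105 × 656.96 = 860.94 MPa

861 MPa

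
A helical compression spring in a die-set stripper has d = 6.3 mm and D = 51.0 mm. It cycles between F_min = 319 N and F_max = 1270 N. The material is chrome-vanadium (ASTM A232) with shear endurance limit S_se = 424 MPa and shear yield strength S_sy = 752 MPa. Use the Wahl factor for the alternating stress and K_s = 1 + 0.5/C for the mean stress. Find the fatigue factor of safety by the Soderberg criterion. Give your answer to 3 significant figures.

C = D/d = 51.0/6.3 = 8.0952; K_W = (4C−1)/(4C−4)+0.615/C = 1.1817; K_s = 1+0.5/C = 1.0618
F_a = (F_max−F_min)/2 = 475.5 N; F_m = (F_max+F_min)/2 = 794.5 N
τ_a = K_W·8F_aD/(πd³) = 1.1817 × 246.97 = 291.83 MPa
τ_m = K_s·8F_mD/(πd³) = 1.0618 × 412.65 = 438.14 MPa
Soderberg: 1/n_f = τ_a/S_se + τ_m/S_sy = 291.83/424 + 438.14/752 = 0.68829 + 0.58263 = 1.2709
n_f = 1/1.2709 = 0.7868

0.787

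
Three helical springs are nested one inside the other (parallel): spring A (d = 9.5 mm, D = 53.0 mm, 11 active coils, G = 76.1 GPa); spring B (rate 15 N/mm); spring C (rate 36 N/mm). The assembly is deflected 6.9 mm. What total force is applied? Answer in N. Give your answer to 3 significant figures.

k_A = Gd⁴/(8D³N_a) = (76.1×10³)(9.5⁴)/(8·53.0³·11) = 47.312 N/mm
Parallel: k_eq = 47.312 + 15 + 36 = 98.312 N/mm
F = k_eq·δ = 98.312·6.9 = 678.35 N

678 N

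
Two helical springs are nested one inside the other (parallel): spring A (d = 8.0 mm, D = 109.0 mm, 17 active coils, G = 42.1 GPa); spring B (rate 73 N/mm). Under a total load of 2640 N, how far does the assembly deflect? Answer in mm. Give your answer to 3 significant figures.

35.7 mm

k_A = Gd⁴/(8D³N_a) = (42.1×10³)(8.0⁴)/(8·109.0³·17) = 0.97909 N/mm
Parallel: k_eq = 0.97909 + 73 = 73.979 N/mm
δ = F/k_eq = 2640/73.979 = 35.686 mm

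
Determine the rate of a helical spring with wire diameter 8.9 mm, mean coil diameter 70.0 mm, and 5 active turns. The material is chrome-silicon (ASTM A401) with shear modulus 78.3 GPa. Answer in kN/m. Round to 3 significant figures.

k = Gd⁴/(8D³N_a) = (78.3×10³ × 8.9⁴) / (8 × 70.0³ × 5)
  = 4.91272e+08 / 1.372e+07 = 35.807 N/mm

35.8 kN/m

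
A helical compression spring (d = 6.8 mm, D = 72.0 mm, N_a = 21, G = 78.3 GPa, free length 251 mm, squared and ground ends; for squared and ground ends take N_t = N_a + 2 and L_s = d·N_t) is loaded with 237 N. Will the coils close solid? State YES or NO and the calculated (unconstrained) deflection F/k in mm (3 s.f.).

k = Gd⁴/(8D³N_a) = (78.3×10³)(6.8⁴)/(8·72.0³·21) = 2.6699 N/mm
N_t = 23; L_s = 6.8·23 = 156.4 mm; δ_solid = L₀ − L_s = 251 − 156.4 = 94.6 mm
δ = F/k = 237/2.6699 = 88.768 mm
δ < δ_solid → spring does not go solid

NO, δ = 88.8 mm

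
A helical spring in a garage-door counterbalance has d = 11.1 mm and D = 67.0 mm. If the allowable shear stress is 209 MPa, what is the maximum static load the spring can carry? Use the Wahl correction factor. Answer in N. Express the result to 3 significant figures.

1340 N

C = D/d = 67.0/11.1 = 6.0360
K_W = (4C−1)/(4C−4) + 0.615/C = 23.144/20.144 + 0.1019 = 1.2508
τ_max = K·8FD/(πd³) → F_max = τ_allow·πd³/(8DK)
F_max = 209·π·11.1³/(8·67.0·1.2508) = 8.9798e+05/670.44 = 1339.4 N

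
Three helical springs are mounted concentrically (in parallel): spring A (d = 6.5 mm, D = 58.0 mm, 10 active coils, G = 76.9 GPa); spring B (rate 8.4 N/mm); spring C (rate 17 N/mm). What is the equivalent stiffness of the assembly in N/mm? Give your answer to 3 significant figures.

k_A = Gd⁴/(8D³N_a) = (76.9×10³)(6.5⁴)/(8·58.0³·10) = 8.7944 N/mm
Parallel: k_eq = 8.7944 + 8.4 + 17 = 34.194 N/mm

34.2 N/mm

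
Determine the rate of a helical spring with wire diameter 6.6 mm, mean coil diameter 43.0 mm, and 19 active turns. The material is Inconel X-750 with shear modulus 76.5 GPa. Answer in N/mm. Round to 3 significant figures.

12.0 N/mm

k = Gd⁴/(8D³N_a) = (76.5×10³ × 6.6⁴) / (8 × 43.0³ × 19)
  = 1.45157e+08 / 1.20851e+07 = 12.011 N/mm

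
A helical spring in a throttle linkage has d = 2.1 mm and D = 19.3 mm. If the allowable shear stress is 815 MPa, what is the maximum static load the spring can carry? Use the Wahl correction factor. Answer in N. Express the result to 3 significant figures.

133 N

C = D/d = 19.3/2.1 = 9.1905
K_W = (4C−1)/(4C−4) + 0.615/C = 35.762/32.762 + 0.0669 = 1.1585
τ_max = K·8FD/(πd³) → F_max = τ_allow·πd³/(8DK)
F_max = 815·π·2.1³/(8·19.3·1.1585) = 23712/178.87 = 132.56 N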